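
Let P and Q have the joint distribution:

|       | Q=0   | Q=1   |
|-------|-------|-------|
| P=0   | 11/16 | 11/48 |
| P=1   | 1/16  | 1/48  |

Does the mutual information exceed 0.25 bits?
Marginal P(P) (row sums):
  P(P=0) = 11/16 + 11/48 = 11/12
  P(P=1) = 1/16 + 1/48 = 1/12
Marginal P(Q) (column sums):
  P(Q=0) = 11/16 + 1/16 = 3/4
  P(Q=1) = 11/48 + 1/48 = 1/4

H(P) = -[(11/12)·log₂(11/12) + (1/12)·log₂(1/12)]
  = 0.1151 + 0.2987
  = 0.4138 bits
H(Q) = -[(3/4)·log₂(3/4) + (1/4)·log₂(1/4)]
  = 0.3113 + 0.5000
  = 0.8113 bits
H(P,Q) = -[(11/16)·log₂(11/16) + (11/48)·log₂(11/48) + (1/16)·log₂(1/16) + (1/48)·log₂(1/48)]
  = 0.3716 + 0.4871 + 0.2500 + 0.1164
  = 1.2251 bits

I(P;Q) = H(P) + H(Q) - H(P,Q)
  = 0.4138 + 0.8113 - 1.2251
  = 0.0000 bits

No. I(P;Q) = 0.0000 bits, which is ≤ 0.25 bits.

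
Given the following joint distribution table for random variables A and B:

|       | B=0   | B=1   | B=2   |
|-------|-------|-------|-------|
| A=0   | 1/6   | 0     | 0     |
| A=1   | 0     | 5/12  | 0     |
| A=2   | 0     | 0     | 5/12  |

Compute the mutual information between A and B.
Marginal P(A) (row sums):
  P(A=0) = 1/6 + 0 + 0 = 1/6
  P(A=1) = 0 + 5/12 + 0 = 5/12
  P(A=2) = 0 + 0 + 5/12 = 5/12
Marginal P(B) (column sums):
  P(B=0) = 1/6 + 0 + 0 = 1/6
  P(B=1) = 0 + 5/12 + 0 = 5/12
  P(B=2) = 0 + 0 + 5/12 = 5/12

H(A) = -[(1/6)·log₂(1/6) + (5/12)·log₂(5/12) + (5/12)·log₂(5/12)]
  = 0.4308 + 0.5263 + 0.5263
  = 1.4834 bits
H(B) = -[(1/6)·log₂(1/6) + (5/12)·log₂(5/12) + (5/12)·log₂(5/12)]
  = 0.4308 + 0.5263 + 0.5263
  = 1.4834 bits
H(A,B) = -[(1/6)·log₂(1/6) + (5/12)·log₂(5/12) + (5/12)·log₂(5/12)]
  = 0.4308 + 0.5263 + 0.5263
  = 1.4834 bits

I(A;B) = H(A) + H(B) - H(A,B)
  = 1.4834 + 1.4834 - 1.4834
  = 1.4834 bits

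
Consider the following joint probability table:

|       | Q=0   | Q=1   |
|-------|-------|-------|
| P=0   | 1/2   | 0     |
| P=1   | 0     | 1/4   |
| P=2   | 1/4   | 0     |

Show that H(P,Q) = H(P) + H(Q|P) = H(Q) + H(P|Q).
Marginal P(P) (row sums):
  P(P=0) = 1/2 + 0 = 1/2
  P(P=1) = 0 + 1/4 = 1/4
  P(P=2) = 1/4 + 0 = 1/4
Marginal P(Q) (column sums):
  P(Q=0) = 1/2 + 0 + 1/4 = 3/4
  P(Q=1) = 0 + 1/4 + 0 = 1/4

Decomposition 1: H(P) + H(Q|P)
H(P) = -[(1/2)·log₂(1/2) + (1/4)·log₂(1/4) + (1/4)·log₂(1/4)]
  = 0.5000 + 0.5000 + 0.5000
  = 1.5000 bits
H(Q|P) = -Σ P(P,Q)·log₂ P(Q|P), where P(Q|P) = P(P,Q) / P(P)
  (cells with P(P,Q) = 0 contribute 0)
  (P=0,Q=0): P(Q|P) = (1/2)/(1/2) = 1;  -(1/2)·log₂(1) = 0.0000
  (P=1,Q=1): P(Q|P) = (1/4)/(1/4) = 1;  -(1/4)·log₂(1) = 0.0000
  (P=2,Q=0): P(Q|P) = (1/4)/(1/4) = 1;  -(1/4)·log₂(1) = 0.0000
H(Q|P) = 0.0000 + 0.0000 + 0.0000
  = 0.0000 bits
H(P) + H(Q|P) = 1.5000 + 0.0000 = 1.5000 bits

Decomposition 2: H(Q) + H(P|Q)
H(Q) = -[(3/4)·log₂(3/4) + (1/4)·log₂(1/4)]
  = 0.3113 + 0.5000
  = 0.8113 bits
H(P|Q) = -Σ P(P,Q)·log₂ P(P|Q), where P(P|Q) = P(P,Q) / P(Q)
  (cells with P(P,Q) = 0 contribute 0)
  (P=0,Q=0): P(P|Q) = (1/2)/(3/4) = 2/3;  -(1/2)·log₂(2/3) = 0.2925
  (P=1,Q=1): P(P|Q) = (1/4)/(1/4) = 1;  -(1/4)·log₂(1) = 0.0000
  (P=2,Q=0): P(P|Q) = (1/4)/(3/4) = 1/3;  -(1/4)·log₂(1/3) = 0.3962
H(P|Q) = 0.2925 + 0.0000 + 0.3962
  = 0.6887 bits
H(Q) + H(P|Q) = 0.8113 + 0.6887 = 1.5000 bits

Direct computation of the joint entropy:
H(P,Q) = -[(1/2)·log₂(1/2) + (1/4)·log₂(1/4) + (1/4)·log₂(1/4)]
  = 0.5000 + 0.5000 + 0.5000
  = 1.5000 bits

All three agree: H(P,Q) = 1.5000 bits ✓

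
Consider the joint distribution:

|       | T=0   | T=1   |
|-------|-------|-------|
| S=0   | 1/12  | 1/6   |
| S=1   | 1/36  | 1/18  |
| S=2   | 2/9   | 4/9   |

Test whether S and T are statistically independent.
Marginal P(S) (row sums):
  P(S=0) = 1/12 + 1/6 = 1/4
  P(S=1) = 1/36 + 1/18 = 1/12
  P(S=2) = 2/9 + 4/9 = 2/3
Marginal P(T) (column sums):
  P(T=0) = 1/12 + 1/36 + 2/9 = 1/3
  P(T=1) = 1/6 + 1/18 + 4/9 = 2/3

S and T are independent iff P(S=i,T=j) = P(S=i)·P(T=j) for every cell.
  P(S=0)·P(T=0) = 1/4 × 1/3 = 1/12 = P(S=0,T=0) ✓
  P(S=0)·P(T=1) = 1/4 × 2/3 = 1/6 = P(S=0,T=1) ✓
  P(S=1)·P(T=0) = 1/12 × 1/3 = 1/36 = P(S=1,T=0) ✓
  P(S=1)·P(T=1) = 1/12 × 2/3 = 1/18 = P(S=1,T=1) ✓
  P(S=2)·P(T=0) = 2/3 × 1/3 = 2/9 = P(S=2,T=0) ✓
  P(S=2)·P(T=1) = 2/3 × 2/3 = 4/9 = P(S=2,T=1) ✓

Yes, S and T are independent: every cell factors, so I(S;T) = 0 bits.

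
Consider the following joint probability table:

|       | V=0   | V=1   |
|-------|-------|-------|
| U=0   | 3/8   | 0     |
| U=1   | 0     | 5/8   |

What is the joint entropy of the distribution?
H(U,V) = -Σ P(U,V) log₂ P(U,V), summed over the non-zero cells:
H(U,V) = -[(3/8)·log₂(3/8) + (5/8)·log₂(5/8)]
  = 0.5306 + 0.4238
  = 0.9544 bits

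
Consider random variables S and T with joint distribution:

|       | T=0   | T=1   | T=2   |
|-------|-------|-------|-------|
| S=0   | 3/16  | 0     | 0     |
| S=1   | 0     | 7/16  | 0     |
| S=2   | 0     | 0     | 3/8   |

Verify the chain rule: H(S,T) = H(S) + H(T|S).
Left side:
H(S,T) = -[(3/16)·log₂(3/16) + (7/16)·log₂(7/16) + (3/8)·log₂(3/8)]
  = 0.4528 + 0.5218 + 0.5306
  = 1.5052 bits

Right side:
Marginal P(S) (row sums):
  P(S=0) = 3/16 + 0 + 0 = 3/16
  P(S=1) = 0 + 7/16 + 0 = 7/16
  P(S=2) = 0 + 0 + 3/8 = 3/8
H(S) = -[(3/16)·log₂(3/16) + (7/16)·log₂(7/16) + (3/8)·log₂(3/8)]
  = 0.4528 + 0.5218 + 0.5306
  = 1.5052 bits
H(T|S) = -Σ P(S,T)·log₂ P(T|S), where P(T|S) = P(S,T) / P(S)
  (cells with P(S,T) = 0 contribute 0)
  (S=0,T=0): P(T|S) = (3/16)/(3/16) = 1;  -(3/16)·log₂(1) = 0.0000
  (S=1,T=1): P(T|S) = (7/16)/(7/16) = 1;  -(7/16)·log₂(1) = 0.0000
  (S=2,T=2): P(T|S) = (3/8)/(3/8) = 1;  -(3/8)·log₂(1) = 0.0000
H(T|S) = 0.0000 + 0.0000 + 0.0000
  = 0.0000 bits
H(S) + H(T|S) = 1.5052 + 0.0000 = 1.5052 bits

Both sides equal 1.5052 bits, so the chain rule holds ✓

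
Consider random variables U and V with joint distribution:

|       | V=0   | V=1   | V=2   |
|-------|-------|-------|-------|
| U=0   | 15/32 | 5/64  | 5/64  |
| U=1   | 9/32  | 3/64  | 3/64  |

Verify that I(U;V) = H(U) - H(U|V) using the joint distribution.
Left side, from I(U;V) = H(U) + H(V) - H(U,V):
Marginal P(U) (row sums):
  P(U=0) = 15/32 + 5/64 + 5/64 = 5/8
  P(U=1) = 9/32 + 3/64 + 3/64 = 3/8
Marginal P(V) (column sums):
  P(V=0) = 15/32 + 9/32 = 3/4
  P(V=1) = 5/64 + 3/64 = 1/8
  P(V=2) = 5/64 + 3/64 = 1/8

H(U) = -[(5/8)·log₂(5/8) + (3/8)·log₂(3/8)]
  = 0.4238 + 0.5306
  = 0.9544 bits
H(V) = -[(3/4)·log₂(3/4) + (1/8)·log₂(1/8) + (1/8)·log₂(1/8)]
  = 0.3113 + 0.3750 + 0.3750
  = 1.0613 bits
H(U,V) = -[(15/32)·log₂(15/32) + (5/64)·log₂(5/64) + (5/64)·log₂(5/64) + (9/32)·log₂(9/32) + (3/64)·log₂(3/64) + (3/64)·log₂(3/64)]
  = 0.5124 + 0.2873 + 0.2873 + 0.5147 + 0.2070 + 0.2070
  = 2.0157 bits

I(U;V) = H(U) + H(V) - H(U,V)
  = 0.9544 + 1.0613 - 2.0157
  = 0.0000 bits

Right side, with H(U|V) computed directly from the conditional probabilities:
H(U|V) = -Σ P(U,V)·log₂ P(U|V), where P(U|V) = P(U,V) / P(V)
  (U=0,V=0): P(U|V) = (15/32)/(3/4) = 5/8;  -(15/32)·log₂(5/8) = 0.3178
  (U=0,V=1): P(U|V) = (5/64)/(1/8) = 5/8;  -(5/64)·log₂(5/8) = 0.0530
  (U=0,V=2): P(U|V) = (5/64)/(1/8) = 5/8;  -(5/64)·log₂(5/8) = 0.0530
  (U=1,V=0): P(U|V) = (9/32)/(3/4) = 3/8;  -(9/32)·log₂(3/8) = 0.3980
  (U=1,V=1): P(U|V) = (3/64)/(1/8) = 3/8;  -(3/64)·log₂(3/8) = 0.0663
  (U=1,V=2): P(U|V) = (3/64)/(1/8) = 3/8;  -(3/64)·log₂(3/8) = 0.0663
H(U|V) = 0.3178 + 0.0530 + 0.0530 + 0.3980 + 0.0663 + 0.0663
  = 0.9544 bits
H(U) - H(U|V) = 0.9544 - 0.9544 = 0.0000 bits

Both sides equal 0.0000 bits, so I(U;V) = H(U) - H(U|V) ✓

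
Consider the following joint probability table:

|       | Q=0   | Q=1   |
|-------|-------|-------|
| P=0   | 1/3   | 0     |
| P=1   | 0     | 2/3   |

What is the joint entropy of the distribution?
H(P,Q) = -Σ P(P,Q) log₂ P(P,Q), summed over the non-zero cells:
H(P,Q) = -[(1/3)·log₂(1/3) + (2/3)·log₂(2/3)]
  = 0.5283 + 0.3900
  = 0.9183 bits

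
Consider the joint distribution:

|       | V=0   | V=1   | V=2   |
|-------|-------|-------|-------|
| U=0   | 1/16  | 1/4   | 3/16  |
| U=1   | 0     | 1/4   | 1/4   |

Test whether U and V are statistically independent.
Marginal P(U) (row sums):
  P(U=0) = 1/16 + 1/4 + 3/16 = 1/2
  P(U=1) = 0 + 1/4 + 1/4 = 1/2
Marginal P(V) (column sums):
  P(V=0) = 1/16 + 0 = 1/16
  P(V=1) = 1/4 + 1/4 = 1/2
  P(V=2) = 3/16 + 1/4 = 7/16

U and V are independent iff P(U=i,V=j) = P(U=i)·P(V=j) for every cell.
  P(U=0)·P(V=0) = 1/2 × 1/16 = 1/32, but P(U=0,V=0) = 1/16 ✗

No, U and V are not independent. Quantitatively, I(U;V) > 0:

H(U) = -[(1/2)·log₂(1/2) + (1/2)·log₂(1/2)]
  = 0.5000 + 0.5000
  = 1.0000 bits
H(V) = -[(1/16)·log₂(1/16) + (1/2)·log₂(1/2) + (7/16)·log₂(7/16)]
  = 0.2500 + 0.5000 + 0.5218
  = 1.2718 bits
H(U,V) = -[(1/16)·log₂(1/16) + (1/4)·log₂(1/4) + (3/16)·log₂(3/16) + (1/4)·log₂(1/4) + (1/4)·log₂(1/4)]
  = 0.2500 + 0.5000 + 0.4528 + 0.5000 + 0.5000
  = 2.2028 bits
I(U;V) = H(U) + H(V) - H(U,V) = 1.0000 + 1.2718 - 2.2028 = 0.0690 bits > 0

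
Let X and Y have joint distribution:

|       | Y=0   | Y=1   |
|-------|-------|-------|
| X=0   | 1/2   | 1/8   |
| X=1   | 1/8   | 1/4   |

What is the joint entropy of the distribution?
H(X,Y) = -Σ P(X,Y) log₂ P(X,Y), summed over the non-zero cells:
H(X,Y) = -[(1/2)·log₂(1/2) + (1/8)·log₂(1/8) + (1/8)·log₂(1/8) + (1/4)·log₂(1/4)]
  = 0.5000 + 0.3750 + 0.3750 + 0.5000
  = 1.7500 bits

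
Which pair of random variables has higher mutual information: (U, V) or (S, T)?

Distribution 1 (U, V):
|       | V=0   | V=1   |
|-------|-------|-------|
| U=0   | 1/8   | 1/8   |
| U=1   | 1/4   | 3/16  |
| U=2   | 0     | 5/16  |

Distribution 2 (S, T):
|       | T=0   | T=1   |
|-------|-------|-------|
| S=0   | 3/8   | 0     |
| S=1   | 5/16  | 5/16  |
Distribution 1 (U, V):
Marginal P(U) (row sums):
  P(U=0) = 1/8 + 1/8 = 1/4
  P(U=1) = 1/4 + 3/16 = 7/16
  P(U=2) = 0 + 5/16 = 5/16
Marginal P(V) (column sums):
  P(V=0) = 1/8 + 1/4 + 0 = 3/8
  P(V=1) = 1/8 + 3/16 + 5/16 = 5/8

H(U) = -[(1/4)·log₂(1/4) + (7/16)·log₂(7/16) + (5/16)·log₂(5/16)]
  = 0.5000 + 0.5218 + 0.5244
  = 1.5462 bits
H(V) = -[(3/8)·log₂(3/8) + (5/8)·log₂(5/8)]
  = 0.5306 + 0.4238
  = 0.9544 bits
H(U,V) = -[(1/8)·log₂(1/8) + (1/8)·log₂(1/8) + (1/4)·log₂(1/4) + (3/16)·log₂(3/16) + (5/16)·log₂(5/16)]
  = 0.3750 + 0.3750 + 0.5000 + 0.4528 + 0.5244
  = 2.2272 bits

I(U;V) = H(U) + H(V) - H(U,V)
  = 1.5462 + 0.9544 - 2.2272
  = 0.2734 bits

Distribution 2 (S, T):
Marginal P(S) (row sums):
  P(S=0) = 3/8 + 0 = 3/8
  P(S=1) = 5/16 + 5/16 = 5/8
Marginal P(T) (column sums):
  P(T=0) = 3/8 + 5/16 = 11/16
  P(T=1) = 0 + 5/16 = 5/16

H(S) = -[(3/8)·log₂(3/8) + (5/8)·log₂(5/8)]
  = 0.5306 + 0.4238
  = 0.9544 bits
H(T) = -[(11/16)·log₂(11/16) + (5/16)·log₂(5/16)]
  = 0.3716 + 0.5244
  = 0.8960 bits
H(S,T) = -[(3/8)·log₂(3/8) + (5/16)·log₂(5/16) + (5/16)·log₂(5/16)]
  = 0.5306 + 0.5244 + 0.5244
  = 1.5794 bits

I(S;T) = H(S) + H(T) - H(S,T)
  = 0.9544 + 0.8960 - 1.5794
  = 0.2710 bits

I(U;V) = 0.2734 bits > I(S;T) = 0.2710 bits, so (U, V) has the higher mutual information (stronger dependence).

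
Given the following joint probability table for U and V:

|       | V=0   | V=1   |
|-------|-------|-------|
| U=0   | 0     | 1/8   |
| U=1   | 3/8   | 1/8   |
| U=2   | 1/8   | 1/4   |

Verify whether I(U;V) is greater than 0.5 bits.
Marginal P(U) (row sums):
  P(U=0) = 0 + 1/8 = 1/8
  P(U=1) = 3/8 + 1/8 = 1/2
  P(U=2) = 1/8 + 1/4 = 3/8
Marginal P(V) (column sums):
  P(V=0) = 0 + 3/8 + 1/8 = 1/2
  P(V=1) = 1/8 + 1/8 + 1/4 = 1/2

H(U) = -[(1/8)·log₂(1/8) + (1/2)·log₂(1/2) + (3/8)·log₂(3/8)]
  = 0.3750 + 0.5000 + 0.5306
  = 1.4056 bits
H(V) = -[(1/2)·log₂(1/2) + (1/2)·log₂(1/2)]
  = 0.5000 + 0.5000
  = 1.0000 bits
H(U,V) = -[(1/8)·log₂(1/8) + (3/8)·log₂(3/8) + (1/8)·log₂(1/8) + (1/8)·log₂(1/8) + (1/4)·log₂(1/4)]
  = 0.3750 + 0.5306 + 0.3750 + 0.3750 + 0.5000
  = 2.1556 bits

I(U;V) = H(U) + H(V) - H(U,V)
  = 1.4056 + 1.0000 - 2.1556
  = 0.2500 bits

No. I(U;V) = 0.2500 bits, which is ≤ 0.5 bits.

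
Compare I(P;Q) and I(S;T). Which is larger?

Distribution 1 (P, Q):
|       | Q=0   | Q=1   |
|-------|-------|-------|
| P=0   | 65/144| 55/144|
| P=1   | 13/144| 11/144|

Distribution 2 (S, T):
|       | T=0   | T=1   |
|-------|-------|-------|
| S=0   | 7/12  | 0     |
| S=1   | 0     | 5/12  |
Distribution 1 (P, Q):
Marginal P(P) (row sums):
  P(P=0) = 65/144 + 55/144 = 5/6
  P(P=1) = 13/144 + 11/144 = 1/6
Marginal P(Q) (column sums):
  P(Q=0) = 65/144 + 13/144 = 13/24
  P(Q=1) = 55/144 + 11/144 = 11/24

H(P) = -[(5/6)·log₂(5/6) + (1/6)·log₂(1/6)]
  = 0.2192 + 0.4308
  = 0.6500 bits
H(Q) = -[(13/24)·log₂(13/24) + (11/24)·log₂(11/24)]
  = 0.4791 + 0.5159
  = 0.9950 bits
H(P,Q) = -[(65/144)·log₂(65/144) + (55/144)·log₂(55/144) + (13/144)·log₂(13/144) + (11/144)·log₂(11/144)]
  = 0.5180 + 0.5304 + 0.3132 + 0.2834
  = 1.6450 bits

I(P;Q) = H(P) + H(Q) - H(P,Q)
  = 0.6500 + 0.9950 - 1.6450
  = 0.0000 bits

Distribution 2 (S, T):
Marginal P(S) (row sums):
  P(S=0) = 7/12 + 0 = 7/12
  P(S=1) = 0 + 5/12 = 5/12
Marginal P(T) (column sums):
  P(T=0) = 7/12 + 0 = 7/12
  P(T=1) = 0 + 5/12 = 5/12

H(S) = -[(7/12)·log₂(7/12) + (5/12)·log₂(5/12)]
  = 0.4536 + 0.5263
  = 0.9799 bits
H(T) = -[(7/12)·log₂(7/12) + (5/12)·log₂(5/12)]
  = 0.4536 + 0.5263
  = 0.9799 bits
H(S,T) = -[(7/12)·log₂(7/12) + (5/12)·log₂(5/12)]
  = 0.4536 + 0.5263
  = 0.9799 bits

I(S;T) = H(S) + H(T) - H(S,T)
  = 0.9799 + 0.9799 - 0.9799
  = 0.9799 bits

I(S;T) = 0.9799 bits > I(P;Q) = 0.0000 bits, so (S, T) has the higher mutual information (stronger dependence).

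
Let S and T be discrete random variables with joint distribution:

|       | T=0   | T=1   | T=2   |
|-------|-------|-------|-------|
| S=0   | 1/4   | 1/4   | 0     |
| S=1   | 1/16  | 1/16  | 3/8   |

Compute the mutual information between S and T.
Marginal P(S) (row sums):
  P(S=0) = 1/4 + 1/4 + 0 = 1/2
  P(S=1) = 1/16 + 1/16 + 3/8 = 1/2
Marginal P(T) (column sums):
  P(T=0) = 1/4 + 1/16 = 5/16
  P(T=1) = 1/4 + 1/16 = 5/16
  P(T=2) = 0 + 3/8 = 3/8

H(S) = -[(1/2)·log₂(1/2) + (1/2)·log₂(1/2)]
  = 0.5000 + 0.5000
  = 1.0000 bits
H(T) = -[(5/16)·log₂(5/16) + (5/16)·log₂(5/16) + (3/8)·log₂(3/8)]
  = 0.5244 + 0.5244 + 0.5306
  = 1.5794 bits
H(S,T) = -[(1/4)·log₂(1/4) + (1/4)·log₂(1/4) + (1/16)·log₂(1/16) + (1/16)·log₂(1/16) + (3/8)·log₂(3/8)]
  = 0.5000 + 0.5000 + 0.2500 + 0.2500 + 0.5306
  = 2.0306 bits

I(S;T) = H(S) + H(T) - H(S,T)
  = 1.0000 + 1.5794 - 2.0306
  = 0.5488 bits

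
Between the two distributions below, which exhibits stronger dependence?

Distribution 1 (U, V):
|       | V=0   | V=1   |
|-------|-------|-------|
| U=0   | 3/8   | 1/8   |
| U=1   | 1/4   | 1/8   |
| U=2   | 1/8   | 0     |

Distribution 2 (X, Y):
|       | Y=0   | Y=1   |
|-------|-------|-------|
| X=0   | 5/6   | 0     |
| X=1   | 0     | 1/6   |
Distribution 1 (U, V):
Marginal P(U) (row sums):
  P(U=0) = 3/8 + 1/8 = 1/2
  P(U=1) = 1/4 + 1/8 = 3/8
  P(U=2) = 1/8 + 0 = 1/8
Marginal P(V) (column sums):
  P(V=0) = 3/8 + 1/4 + 1/8 = 3/4
  P(V=1) = 1/8 + 1/8 + 0 = 1/4

H(U) = -[(1/2)·log₂(1/2) + (3/8)·log₂(3/8) + (1/8)·log₂(1/8)]
  = 0.5000 + 0.5306 + 0.3750
  = 1.4056 bits
H(V) = -[(3/4)·log₂(3/4) + (1/4)·log₂(1/4)]
  = 0.3113 + 0.5000
  = 0.8113 bits
H(U,V) = -[(3/8)·log₂(3/8) + (1/8)·log₂(1/8) + (1/4)·log₂(1/4) + (1/8)·log₂(1/8) + (1/8)·log₂(1/8)]
  = 0.5306 + 0.3750 + 0.5000 + 0.3750 + 0.3750
  = 2.1556 bits

I(U;V) = H(U) + H(V) - H(U,V)
  = 1.4056 + 0.8113 - 2.1556
  = 0.0613 bits

Distribution 2 (X, Y):
Marginal P(X) (row sums):
  P(X=0) = 5/6 + 0 = 5/6
  P(X=1) = 0 + 1/6 = 1/6
Marginal P(Y) (column sums):
  P(Y=0) = 5/6 + 0 = 5/6
  P(Y=1) = 0 + 1/6 = 1/6

H(X) = -[(5/6)·log₂(5/6) + (1/6)·log₂(1/6)]
  = 0.2192 + 0.4308
  = 0.6500 bits
H(Y) = -[(5/6)·log₂(5/6) + (1/6)·log₂(1/6)]
  = 0.2192 + 0.4308
  = 0.6500 bits
H(X,Y) = -[(5/6)·log₂(5/6) + (1/6)·log₂(1/6)]
  = 0.2192 + 0.4308
  = 0.6500 bits

I(X;Y) = H(X) + H(Y) - H(X,Y)
  = 0.6500 + 0.6500 - 0.6500
  = 0.6500 bits

I(X;Y) = 0.6500 bits > I(U;V) = 0.0613 bits, so (X, Y) has the higher mutual information (stronger dependence).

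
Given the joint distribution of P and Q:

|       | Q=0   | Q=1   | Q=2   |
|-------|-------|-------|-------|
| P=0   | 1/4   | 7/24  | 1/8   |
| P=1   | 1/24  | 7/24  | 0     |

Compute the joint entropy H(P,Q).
H(P,Q) = -Σ P(P,Q) log₂ P(P,Q), summed over the non-zero cells:
H(P,Q) = -[(1/4)·log₂(1/4) + (7/24)·log₂(7/24) + (1/8)·log₂(1/8) + (1/24)·log₂(1/24) + (7/24)·log₂(7/24)]
  = 0.5000 + 0.5185 + 0.3750 + 0.1910 + 0.5185
  = 2.1030 bits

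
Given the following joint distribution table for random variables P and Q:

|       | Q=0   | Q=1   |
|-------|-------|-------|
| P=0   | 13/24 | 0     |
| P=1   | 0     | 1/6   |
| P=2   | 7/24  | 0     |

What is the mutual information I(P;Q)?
Marginal P(P) (row sums):
  P(P=0) = 13/24 + 0 = 13/24
  P(P=1) = 0 + 1/6 = 1/6
  P(P=2) = 7/24 + 0 = 7/24
Marginal P(Q) (column sums):
  P(Q=0) = 13/24 + 0 + 7/24 = 5/6
  P(Q=1) = 0 + 1/6 + 0 = 1/6

H(P) = -[(13/24)·log₂(13/24) + (1/6)·log₂(1/6) + (7/24)·log₂(7/24)]
  = 0.4791 + 0.4308 + 0.5185
  = 1.4284 bits
H(Q) = -[(5/6)·log₂(5/6) + (1/6)·log₂(1/6)]
  = 0.2192 + 0.4308
  = 0.6500 bits
H(P,Q) = -[(13/24)·log₂(13/24) + (1/6)·log₂(1/6) + (7/24)·log₂(7/24)]
  = 0.4791 + 0.4308 + 0.5185
  = 1.4284 bits

I(P;Q) = H(P) + H(Q) - H(P,Q)
  = 1.4284 + 0.6500 - 1.4284
  = 0.6500 bits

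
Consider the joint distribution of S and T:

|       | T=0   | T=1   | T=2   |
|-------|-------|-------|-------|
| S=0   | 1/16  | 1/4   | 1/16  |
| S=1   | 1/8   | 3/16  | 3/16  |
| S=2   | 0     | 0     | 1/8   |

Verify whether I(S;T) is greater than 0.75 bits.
Marginal P(S) (row sums):
  P(S=0) = 1/16 + 1/4 + 1/16 = 3/8
  P(S=1) = 1/8 + 3/16 + 3/16 = 1/2
  P(S=2) = 0 + 0 + 1/8 = 1/8
Marginal P(T) (column sums):
  P(T=0) = 1/16 + 1/8 + 0 = 3/16
  P(T=1) = 1/4 + 3/16 + 0 = 7/16
  P(T=2) = 1/16 + 3/16 + 1/8 = 3/8

H(S) = -[(3/8)·log₂(3/8) + (1/2)·log₂(1/2) + (1/8)·log₂(1/8)]
  = 0.5306 + 0.5000 + 0.3750
  = 1.4056 bits
H(T) = -[(3/16)·log₂(3/16) + (7/16)·log₂(7/16) + (3/8)·log₂(3/8)]
  = 0.4528 + 0.5218 + 0.5306
  = 1.5052 bits
H(S,T) = -[(1/16)·log₂(1/16) + (1/4)·log₂(1/4) + (1/16)·log₂(1/16) + (1/8)·log₂(1/8) + (3/16)·log₂(3/16) + (3/16)·log₂(3/16) + (1/8)·log₂(1/8)]
  = 0.2500 + 0.5000 + 0.2500 + 0.3750 + 0.4528 + 0.4528 + 0.3750
  = 2.6556 bits

I(S;T) = H(S) + H(T) - H(S,T)
  = 1.4056 + 1.5052 - 2.6556
  = 0.2552 bits

No. I(S;T) = 0.2552 bits, which is ≤ 0.75 bits.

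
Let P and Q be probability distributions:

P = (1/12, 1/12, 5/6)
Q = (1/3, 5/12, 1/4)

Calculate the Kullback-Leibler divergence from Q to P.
D(P||Q) = Σ P(i) log₂(P(i)/Q(i))
  i=0: (1/12) × log₂((1/12)/(1/3)) = (1/12) × log₂(1/4) = -0.1667
  i=1: (1/12) × log₂((1/12)/(5/12)) = (1/12) × log₂(1/5) = -0.1935
  i=2: (5/6) × log₂((5/6)/(1/4)) = (5/6) × log₂(10/3) = 1.4475
D(P||Q) = -0.1667 - 0.1935 + 1.4475
  = 1.0873 bits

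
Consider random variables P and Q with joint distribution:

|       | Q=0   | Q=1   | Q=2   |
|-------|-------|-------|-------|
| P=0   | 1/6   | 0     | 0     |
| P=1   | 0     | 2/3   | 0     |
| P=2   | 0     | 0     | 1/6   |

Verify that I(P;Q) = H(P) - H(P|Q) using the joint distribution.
Left side, from I(P;Q) = H(P) + H(Q) - H(P,Q):
Marginal P(P) (row sums):
  P(P=0) = 1/6 + 0 + 0 = 1/6
  P(P=1) = 0 + 2/3 + 0 = 2/3
  P(P=2) = 0 + 0 + 1/6 = 1/6
Marginal P(Q) (column sums):
  P(Q=0) = 1/6 + 0 + 0 = 1/6
  P(Q=1) = 0 + 2/3 + 0 = 2/3
  P(Q=2) = 0 + 0 + 1/6 = 1/6

H(P) = -[(1/6)·log₂(1/6) + (2/3)·log₂(2/3) + (1/6)·log₂(1/6)]
  = 0.4308 + 0.3900 + 0.4308
  = 1.2516 bits
H(Q) = -[(1/6)·log₂(1/6) + (2/3)·log₂(2/3) + (1/6)·log₂(1/6)]
  = 0.4308 + 0.3900 + 0.4308
  = 1.2516 bits
H(P,Q) = -[(1/6)·log₂(1/6) + (2/3)·log₂(2/3) + (1/6)·log₂(1/6)]
  = 0.4308 + 0.3900 + 0.4308
  = 1.2516 bits

I(P;Q) = H(P) + H(Q) - H(P,Q)
  = 1.2516 + 1.2516 - 1.2516
  = 1.2516 bits

Right side, with H(P|Q) computed directly from the conditional probabilities:
H(P|Q) = -Σ P(P,Q)·log₂ P(P|Q), where P(P|Q) = P(P,Q) / P(Q)
  (cells with P(P,Q) = 0 contribute 0)
  (P=0,Q=0): P(P|Q) = (1/6)/(1/6) = 1;  -(1/6)·log₂(1) = 0.0000
  (P=1,Q=1): P(P|Q) = (2/3)/(2/3) = 1;  -(2/3)·log₂(1) = 0.0000
  (P=2,Q=2): P(P|Q) = (1/6)/(1/6) = 1;  -(1/6)·log₂(1) = 0.0000
H(P|Q) = 0.0000 + 0.0000 + 0.0000
  = 0.0000 bits
H(P) - H(P|Q) = 1.2516 - 0.0000 = 1.2516 bits

Both sides equal 1.2516 bits, so I(P;Q) = H(P) - H(P|Q) ✓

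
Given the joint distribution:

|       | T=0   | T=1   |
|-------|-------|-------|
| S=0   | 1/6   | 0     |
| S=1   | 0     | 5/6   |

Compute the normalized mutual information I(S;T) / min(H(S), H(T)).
Marginal P(S) (row sums):
  P(S=0) = 1/6 + 0 = 1/6
  P(S=1) = 0 + 5/6 = 5/6
Marginal P(T) (column sums):
  P(T=0) = 1/6 + 0 = 1/6
  P(T=1) = 0 + 5/6 = 5/6

H(S) = -[(1/6)·log₂(1/6) + (5/6)·log₂(5/6)]
  = 0.4308 + 0.2192
  = 0.6500 bits
H(T) = -[(1/6)·log₂(1/6) + (5/6)·log₂(5/6)]
  = 0.4308 + 0.2192
  = 0.6500 bits
H(S,T) = -[(1/6)·log₂(1/6) + (5/6)·log₂(5/6)]
  = 0.4308 + 0.2192
  = 0.6500 bits

I(S;T) = H(S) + H(T) - H(S,T)
  = 0.6500 + 0.6500 - 0.6500
  = 0.6500 bits

min(H(S), H(T)) = min(0.6500, 0.6500) = 0.6500 bits
Normalized MI = 0.6500 / 0.6500 = 1.0000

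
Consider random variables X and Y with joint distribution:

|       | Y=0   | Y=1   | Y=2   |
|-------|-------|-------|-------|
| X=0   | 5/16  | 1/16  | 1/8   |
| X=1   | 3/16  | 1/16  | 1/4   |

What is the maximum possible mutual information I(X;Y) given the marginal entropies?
The upper bound on mutual information is I(X;Y) ≤ min(H(X), H(Y)).

Marginal P(X) (row sums):
  P(X=0) = 5/16 + 1/16 + 1/8 = 1/2
  P(X=1) = 3/16 + 1/16 + 1/4 = 1/2
Marginal P(Y) (column sums):
  P(Y=0) = 5/16 + 3/16 = 1/2
  P(Y=1) = 1/16 + 1/16 = 1/8
  P(Y=2) = 1/8 + 1/4 = 3/8

H(X) = -[(1/2)·log₂(1/2) + (1/2)·log₂(1/2)]
  = 0.5000 + 0.5000
  = 1.0000 bits
H(Y) = -[(1/2)·log₂(1/2) + (1/8)·log₂(1/8) + (3/8)·log₂(3/8)]
  = 0.5000 + 0.3750 + 0.5306
  = 1.4056 bits

Maximum possible I(X;Y) = min(1.0000, 1.4056) = 1.0000 bits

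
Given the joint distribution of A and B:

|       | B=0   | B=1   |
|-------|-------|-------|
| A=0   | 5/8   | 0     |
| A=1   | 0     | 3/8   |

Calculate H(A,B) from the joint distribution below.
H(A,B) = -Σ P(A,B) log₂ P(A,B), summed over the non-zero cells:
H(A,B) = -[(5/8)·log₂(5/8) + (3/8)·log₂(3/8)]
  = 0.4238 + 0.5306
  = 0.9544 bits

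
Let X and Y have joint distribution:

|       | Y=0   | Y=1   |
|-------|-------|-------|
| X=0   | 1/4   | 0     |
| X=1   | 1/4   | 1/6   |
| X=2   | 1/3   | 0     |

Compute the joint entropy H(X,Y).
H(X,Y) = -Σ P(X,Y) log₂ P(X,Y), summed over the non-zero cells:
H(X,Y) = -[(1/4)·log₂(1/4) + (1/4)·log₂(1/4) + (1/6)·log₂(1/6) + (1/3)·log₂(1/3)]
  = 0.5000 + 0.5000 + 0.4308 + 0.5283
  = 1.9591 bits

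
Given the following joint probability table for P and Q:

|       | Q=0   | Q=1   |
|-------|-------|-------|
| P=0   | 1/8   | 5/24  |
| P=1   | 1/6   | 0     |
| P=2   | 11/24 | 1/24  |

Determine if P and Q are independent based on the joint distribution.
Marginal P(P) (row sums):
  P(P=0) = 1/8 + 5/24 = 1/3
  P(P=1) = 1/6 + 0 = 1/6
  P(P=2) = 11/24 + 1/24 = 1/2
Marginal P(Q) (column sums):
  P(Q=0) = 1/8 + 1/6 + 11/24 = 3/4
  P(Q=1) = 5/24 + 0 + 1/24 = 1/4

P and Q are independent iff P(P=i,Q=j) = P(P=i)·P(Q=j) for every cell.
  P(P=0)·P(Q=0) = 1/3 × 3/4 = 1/4, but P(P=0,Q=0) = 1/8 ✗

No, P and Q are not independent. Quantitatively, I(P;Q) > 0:

H(P) = -[(1/3)·log₂(1/3) + (1/6)·log₂(1/6) + (1/2)·log₂(1/2)]
  = 0.5283 + 0.4308 + 0.5000
  = 1.4591 bits
H(Q) = -[(3/4)·log₂(3/4) + (1/4)·log₂(1/4)]
  = 0.3113 + 0.5000
  = 0.8113 bits
H(P,Q) = -[(1/8)·log₂(1/8) + (5/24)·log₂(5/24) + (1/6)·log₂(1/6) + (11/24)·log₂(11/24) + (1/24)·log₂(1/24)]
  = 0.3750 + 0.4715 + 0.4308 + 0.5159 + 0.1910
  = 1.9842 bits
I(P;Q) = H(P) + H(Q) - H(P,Q) = 1.4591 + 0.8113 - 1.9842 = 0.2862 bits > 0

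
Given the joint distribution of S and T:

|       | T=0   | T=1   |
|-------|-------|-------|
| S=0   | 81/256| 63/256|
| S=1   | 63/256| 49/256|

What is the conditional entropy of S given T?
Marginal P(T) (column sums):
  P(T=0) = 81/256 + 63/256 = 9/16
  P(T=1) = 63/256 + 49/256 = 7/16

H(S|T) = -Σ P(S,T)·log₂ P(S|T), where P(S|T) = P(S,T) / P(T)
  (S=0,T=0): P(S|T) = (81/256)/(9/16) = 9/16;  -(81/256)·log₂(9/16) = 0.2626
  (S=0,T=1): P(S|T) = (63/256)/(7/16) = 9/16;  -(63/256)·log₂(9/16) = 0.2043
  (S=1,T=0): P(S|T) = (63/256)/(9/16) = 7/16;  -(63/256)·log₂(7/16) = 0.2935
  (S=1,T=1): P(S|T) = (49/256)/(7/16) = 7/16;  -(49/256)·log₂(7/16) = 0.2283
H(S|T) = 0.2626 + 0.2043 + 0.2935 + 0.2283
  = 0.9887 bits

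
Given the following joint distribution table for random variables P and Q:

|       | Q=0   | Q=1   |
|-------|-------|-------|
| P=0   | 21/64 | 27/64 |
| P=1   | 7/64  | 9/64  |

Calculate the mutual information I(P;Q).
Marginal P(P) (row sums):
  P(P=0) = 21/64 + 27/64 = 3/4
  P(P=1) = 7/64 + 9/64 = 1/4
Marginal P(Q) (column sums):
  P(Q=0) = 21/64 + 7/64 = 7/16
  P(Q=1) = 27/64 + 9/64 = 9/16

H(P) = -[(3/4)·log₂(3/4) + (1/4)·log₂(1/4)]
  = 0.3113 + 0.5000
  = 0.8113 bits
H(Q) = -[(7/16)·log₂(7/16) + (9/16)·log₂(9/16)]
  = 0.5218 + 0.4669
  = 0.9887 bits
H(P,Q) = -[(21/64)·log₂(21/64) + (27/64)·log₂(27/64) + (7/64)·log₂(7/64) + (9/64)·log₂(9/64)]
  = 0.5275 + 0.5253 + 0.3492 + 0.3980
  = 1.8000 bits

I(P;Q) = H(P) + H(Q) - H(P,Q)
  = 0.8113 + 0.9887 - 1.8000
  = 0.0000 bits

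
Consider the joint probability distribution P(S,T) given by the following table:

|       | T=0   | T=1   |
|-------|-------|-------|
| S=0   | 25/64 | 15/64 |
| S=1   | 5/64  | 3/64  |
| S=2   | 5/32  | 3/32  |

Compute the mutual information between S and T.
Marginal P(S) (row sums):
  P(S=0) = 25/64 + 15/64 = 5/8
  P(S=1) = 5/64 + 3/64 = 1/8
  P(S=2) = 5/32 + 3/32 = 1/4
Marginal P(T) (column sums):
  P(T=0) = 25/64 + 5/64 + 5/32 = 5/8
  P(T=1) = 15/64 + 3/64 + 3/32 = 3/8

H(S) = -[(5/8)·log₂(5/8) + (1/8)·log₂(1/8) + (1/4)·log₂(1/4)]
  = 0.4238 + 0.3750 + 0.5000
  = 1.2988 bits
H(T) = -[(5/8)·log₂(5/8) + (3/8)·log₂(3/8)]
  = 0.4238 + 0.5306
  = 0.9544 bits
H(S,T) = -[(25/64)·log₂(25/64) + (15/64)·log₂(15/64) + (5/64)·log₂(5/64) + (3/64)·log₂(3/64) + (5/32)·log₂(5/32) + (3/32)·log₂(3/32)]
  = 0.5297 + 0.4906 + 0.2873 + 0.2070 + 0.4184 + 0.3202
  = 2.2532 bits

I(S;T) = H(S) + H(T) - H(S,T)
  = 1.2988 + 0.9544 - 2.2532
  = 0.0000 bits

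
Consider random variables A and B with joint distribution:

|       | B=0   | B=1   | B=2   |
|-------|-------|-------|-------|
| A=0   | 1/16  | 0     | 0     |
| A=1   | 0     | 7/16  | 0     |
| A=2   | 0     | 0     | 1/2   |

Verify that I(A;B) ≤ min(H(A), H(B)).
Marginal P(A) (row sums):
  P(A=0) = 1/16 + 0 + 0 = 1/16
  P(A=1) = 0 + 7/16 + 0 = 7/16
  P(A=2) = 0 + 0 + 1/2 = 1/2
Marginal P(B) (column sums):
  P(B=0) = 1/16 + 0 + 0 = 1/16
  P(B=1) = 0 + 7/16 + 0 = 7/16
  P(B=2) = 0 + 0 + 1/2 = 1/2

H(A) = -[(1/16)·log₂(1/16) + (7/16)·log₂(7/16) + (1/2)·log₂(1/2)]
  = 0.2500 + 0.5218 + 0.5000
  = 1.2718 bits
H(B) = -[(1/16)·log₂(1/16) + (7/16)·log₂(7/16) + (1/2)·log₂(1/2)]
  = 0.2500 + 0.5218 + 0.5000
  = 1.2718 bits
H(A,B) = -[(1/16)·log₂(1/16) + (7/16)·log₂(7/16) + (1/2)·log₂(1/2)]
  = 0.2500 + 0.5218 + 0.5000
  = 1.2718 bits

I(A;B) = H(A) + H(B) - H(A,B)
  = 1.2718 + 1.2718 - 1.2718
  = 1.2718 bits

min(H(A), H(B)) = min(1.2718, 1.2718) = 1.2718 bits
Since 1.2718 ≤ 1.2718, the bound is satisfied ✓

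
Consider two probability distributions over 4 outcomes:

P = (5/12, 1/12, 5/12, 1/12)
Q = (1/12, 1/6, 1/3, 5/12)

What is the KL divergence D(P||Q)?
D(P||Q) = Σ P(i) log₂(P(i)/Q(i))
  i=0: (5/12) × log₂((5/12)/(1/12)) = (5/12) × log₂(5) = 0.9675
  i=1: (1/12) × log₂((1/12)/(1/6)) = (1/12) × log₂(1/2) = -0.0833
  i=2: (5/12) × log₂((5/12)/(1/3)) = (5/12) × log₂(5/4) = 0.1341
  i=3: (1/12) × log₂((1/12)/(5/12)) = (1/12) × log₂(1/5) = -0.1935
D(P||Q) = 0.9675 - 0.0833 + 0.1341 - 0.1935
  = 0.8248 bits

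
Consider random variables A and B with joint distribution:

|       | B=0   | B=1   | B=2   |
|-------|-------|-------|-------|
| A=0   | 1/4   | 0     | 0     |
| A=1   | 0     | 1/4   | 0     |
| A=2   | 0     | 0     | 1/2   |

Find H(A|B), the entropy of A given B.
Marginal P(B) (column sums):
  P(B=0) = 1/4 + 0 + 0 = 1/4
  P(B=1) = 0 + 1/4 + 0 = 1/4
  P(B=2) = 0 + 0 + 1/2 = 1/2

H(A|B) = -Σ P(A,B)·log₂ P(A|B), where P(A|B) = P(A,B) / P(B)
  (cells with P(A,B) = 0 contribute 0)
  (A=0,B=0): P(A|B) = (1/4)/(1/4) = 1;  -(1/4)·log₂(1) = 0.0000
  (A=1,B=1): P(A|B) = (1/4)/(1/4) = 1;  -(1/4)·log₂(1) = 0.0000
  (A=2,B=2): P(A|B) = (1/2)/(1/2) = 1;  -(1/2)·log₂(1) = 0.0000
H(A|B) = 0.0000 + 0.0000 + 0.0000
  = 0.0000 bits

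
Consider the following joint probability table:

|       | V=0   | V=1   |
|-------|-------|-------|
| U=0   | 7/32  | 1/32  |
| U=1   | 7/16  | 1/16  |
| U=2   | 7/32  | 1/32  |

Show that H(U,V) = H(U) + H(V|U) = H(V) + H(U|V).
Marginal P(U) (row sums):
  P(U=0) = 7/32 + 1/32 = 1/4
  P(U=1) = 7/16 + 1/16 = 1/2
  P(U=2) = 7/32 + 1/32 = 1/4
Marginal P(V) (column sums):
  P(V=0) = 7/32 + 7/16 + 7/32 = 7/8
  P(V=1) = 1/32 + 1/16 + 1/32 = 1/8

Decomposition 1: H(U) + H(V|U)
H(U) = -[(1/4)·log₂(1/4) + (1/2)·log₂(1/2) + (1/4)·log₂(1/4)]
  = 0.5000 + 0.5000 + 0.5000
  = 1.5000 bits
H(V|U) = -Σ P(U,V)·log₂ P(V|U), where P(V|U) = P(U,V) / P(U)
  (U=0,V=0): P(V|U) = (7/32)/(1/4) = 7/8;  -(7/32)·log₂(7/8) = 0.0421
  (U=0,V=1): P(V|U) = (1/32)/(1/4) = 1/8;  -(1/32)·log₂(1/8) = 0.0938
  (U=1,V=0): P(V|U) = (7/16)/(1/2) = 7/8;  -(7/16)·log₂(7/8) = 0.0843
  (U=1,V=1): P(V|U) = (1/16)/(1/2) = 1/8;  -(1/16)·log₂(1/8) = 0.1875
  (U=2,V=0): P(V|U) = (7/32)/(1/4) = 7/8;  -(7/32)·log₂(7/8) = 0.0421
  (U=2,V=1): P(V|U) = (1/32)/(1/4) = 1/8;  -(1/32)·log₂(1/8) = 0.0938
H(V|U) = 0.0421 + 0.0938 + 0.0843 + 0.1875 + 0.0421 + 0.0938
  = 0.5436 bits
H(U) + H(V|U) = 1.5000 + 0.5436 = 2.0436 bits

Decomposition 2: H(V) + H(U|V)
H(V) = -[(7/8)·log₂(7/8) + (1/8)·log₂(1/8)]
  = 0.1686 + 0.3750
  = 0.5436 bits
H(U|V) = -Σ P(U,V)·log₂ P(U|V), where P(U|V) = P(U,V) / P(V)
  (U=0,V=0): P(U|V) = (7/32)/(7/8) = 1/4;  -(7/32)·log₂(1/4) = 0.4375
  (U=0,V=1): P(U|V) = (1/32)/(1/8) = 1/4;  -(1/32)·log₂(1/4) = 0.0625
  (U=1,V=0): P(U|V) = (7/16)/(7/8) = 1/2;  -(7/16)·log₂(1/2) = 0.4375
  (U=1,V=1): P(U|V) = (1/16)/(1/8) = 1/2;  -(1/16)·log₂(1/2) = 0.0625
  (U=2,V=0): P(U|V) = (7/32)/(7/8) = 1/4;  -(7/32)·log₂(1/4) = 0.4375
  (U=2,V=1): P(U|V) = (1/32)/(1/8) = 1/4;  -(1/32)·log₂(1/4) = 0.0625
H(U|V) = 0.4375 + 0.0625 + 0.4375 + 0.0625 + 0.4375 + 0.0625
  = 1.5000 bits
H(V) + H(U|V) = 0.5436 + 1.5000 = 2.0436 bits

Direct computation of the joint entropy:
H(U,V) = -[(7/32)·log₂(7/32) + (1/32)·log₂(1/32) + (7/16)·log₂(7/16) + (1/16)·log₂(1/16) + (7/32)·log₂(7/32) + (1/32)·log₂(1/32)]
  = 0.4796 + 0.1563 + 0.5218 + 0.2500 + 0.4796 + 0.1563
  = 2.0436 bits

All three agree: H(U,V) = 2.0436 bits ✓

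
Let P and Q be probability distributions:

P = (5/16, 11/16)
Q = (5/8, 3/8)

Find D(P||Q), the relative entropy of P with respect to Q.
D(P||Q) = Σ P(i) log₂(P(i)/Q(i))
  i=0: (5/16) × log₂((5/16)/(5/8)) = (5/16) × log₂(1/2) = -0.3125
  i=1: (11/16) × log₂((11/16)/(3/8)) = (11/16) × log₂(11/6) = 0.6012
D(P||Q) = -0.3125 + 0.6012
  = 0.2887 bits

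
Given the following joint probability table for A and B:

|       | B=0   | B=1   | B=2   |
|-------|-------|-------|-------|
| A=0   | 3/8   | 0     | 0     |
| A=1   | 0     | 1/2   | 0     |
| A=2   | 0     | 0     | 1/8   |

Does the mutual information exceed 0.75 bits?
Marginal P(A) (row sums):
  P(A=0) = 3/8 + 0 + 0 = 3/8
  P(A=1) = 0 + 1/2 + 0 = 1/2
  P(A=2) = 0 + 0 + 1/8 = 1/8
Marginal P(B) (column sums):
  P(B=0) = 3/8 + 0 + 0 = 3/8
  P(B=1) = 0 + 1/2 + 0 = 1/2
  P(B=2) = 0 + 0 + 1/8 = 1/8

H(A) = -[(3/8)·log₂(3/8) + (1/2)·log₂(1/2) + (1/8)·log₂(1/8)]
  = 0.5306 + 0.5000 + 0.3750
  = 1.4056 bits
H(B) = -[(3/8)·log₂(3/8) + (1/2)·log₂(1/2) + (1/8)·log₂(1/8)]
  = 0.5306 + 0.5000 + 0.3750
  = 1.4056 bits
H(A,B) = -[(3/8)·log₂(3/8) + (1/2)·log₂(1/2) + (1/8)·log₂(1/8)]
  = 0.5306 + 0.5000 + 0.3750
  = 1.4056 bits

I(A;B) = H(A) + H(B) - H(A,B)
  = 1.4056 + 1.4056 - 1.4056
  = 1.4056 bits

Yes. I(A;B) = 1.4056 bits, which is > 0.75 bits.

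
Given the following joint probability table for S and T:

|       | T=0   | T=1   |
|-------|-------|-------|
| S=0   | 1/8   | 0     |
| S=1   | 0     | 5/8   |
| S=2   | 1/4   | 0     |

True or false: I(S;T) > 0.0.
Marginal P(S) (row sums):
  P(S=0) = 1/8 + 0 = 1/8
  P(S=1) = 0 + 5/8 = 5/8
  P(S=2) = 1/4 + 0 = 1/4
Marginal P(T) (column sums):
  P(T=0) = 1/8 + 0 + 1/4 = 3/8
  P(T=1) = 0 + 5/8 + 0 = 5/8

H(S) = -[(1/8)·log₂(1/8) + (5/8)·log₂(5/8) + (1/4)·log₂(1/4)]
  = 0.3750 + 0.4238 + 0.5000
  = 1.2988 bits
H(T) = -[(3/8)·log₂(3/8) + (5/8)·log₂(5/8)]
  = 0.5306 + 0.4238
  = 0.9544 bits
H(S,T) = -[(1/8)·log₂(1/8) + (5/8)·log₂(5/8) + (1/4)·log₂(1/4)]
  = 0.3750 + 0.4238 + 0.5000
  = 1.2988 bits

I(S;T) = H(S) + H(T) - H(S,T)
  = 1.2988 + 0.9544 - 1.2988
  = 0.9544 bits

True. I(S;T) = 0.9544 bits, which is > 0.0 bits.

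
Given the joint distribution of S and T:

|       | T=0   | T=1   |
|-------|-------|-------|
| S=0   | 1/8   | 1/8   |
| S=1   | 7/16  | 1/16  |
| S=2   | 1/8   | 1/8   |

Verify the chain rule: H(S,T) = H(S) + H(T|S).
Left side:
H(S,T) = -[(1/8)·log₂(1/8) + (1/8)·log₂(1/8) + (7/16)·log₂(7/16) + (1/16)·log₂(1/16) + (1/8)·log₂(1/8) + (1/8)·log₂(1/8)]
  = 0.3750 + 0.3750 + 0.5218 + 0.2500 + 0.3750 + 0.3750
  = 2.2718 bits

Right side:
Marginal P(S) (row sums):
  P(S=0) = 1/8 + 1/8 = 1/4
  P(S=1) = 7/16 + 1/16 = 1/2
  P(S=2) = 1/8 + 1/8 = 1/4
H(S) = -[(1/4)·log₂(1/4) + (1/2)·log₂(1/2) + (1/4)·log₂(1/4)]
  = 0.5000 + 0.5000 + 0.5000
  = 1.5000 bits
H(T|S) = -Σ P(S,T)·log₂ P(T|S), where P(T|S) = P(S,T) / P(S)
  (S=0,T=0): P(T|S) = (1/8)/(1/4) = 1/2;  -(1/8)·log₂(1/2) = 0.1250
  (S=0,T=1): P(T|S) = (1/8)/(1/4) = 1/2;  -(1/8)·log₂(1/2) = 0.1250
  (S=1,T=0): P(T|S) = (7/16)/(1/2) = 7/8;  -(7/16)·log₂(7/8) = 0.0843
  (S=1,T=1): P(T|S) = (1/16)/(1/2) = 1/8;  -(1/16)·log₂(1/8) = 0.1875
  (S=2,T=0): P(T|S) = (1/8)/(1/4) = 1/2;  -(1/8)·log₂(1/2) = 0.1250
  (S=2,T=1): P(T|S) = (1/8)/(1/4) = 1/2;  -(1/8)·log₂(1/2) = 0.1250
H(T|S) = 0.1250 + 0.1250 + 0.0843 + 0.1875 + 0.1250 + 0.1250
  = 0.7718 bits
H(S) + H(T|S) = 1.5000 + 0.7718 = 2.2718 bits

Both sides equal 2.2718 bits, so the chain rule holds ✓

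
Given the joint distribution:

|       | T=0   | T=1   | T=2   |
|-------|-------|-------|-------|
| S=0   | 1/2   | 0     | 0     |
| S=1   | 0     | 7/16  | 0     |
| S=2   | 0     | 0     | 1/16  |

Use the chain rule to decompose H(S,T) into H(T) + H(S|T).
By the chain rule: H(S,T) = H(T) + H(S|T)

Marginal P(T) (column sums):
  P(T=0) = 1/2 + 0 + 0 = 1/2
  P(T=1) = 0 + 7/16 + 0 = 7/16
  P(T=2) = 0 + 0 + 1/16 = 1/16
H(T) = -[(1/2)·log₂(1/2) + (7/16)·log₂(7/16) + (1/16)·log₂(1/16)]
  = 0.5000 + 0.5218 + 0.2500
  = 1.2718 bits
H(S|T) = -Σ P(S,T)·log₂ P(S|T), where P(S|T) = P(S,T) / P(T)
  (cells with P(S,T) = 0 contribute 0)
  (S=0,T=0): P(S|T) = (1/2)/(1/2) = 1;  -(1/2)·log₂(1) = 0.0000
  (S=1,T=1): P(S|T) = (7/16)/(7/16) = 1;  -(7/16)·log₂(1) = 0.0000
  (S=2,T=2): P(S|T) = (1/16)/(1/16) = 1;  -(1/16)·log₂(1) = 0.0000
H(S|T) = 0.0000 + 0.0000 + 0.0000
  = 0.0000 bits

H(S,T) = H(T) + H(S|T) = 1.2718 + 0.0000 = 1.2718 bits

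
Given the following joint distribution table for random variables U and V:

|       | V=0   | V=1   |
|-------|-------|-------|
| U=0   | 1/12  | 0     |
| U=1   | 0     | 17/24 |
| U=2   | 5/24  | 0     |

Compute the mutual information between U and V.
Marginal P(U) (row sums):
  P(U=0) = 1/12 + 0 = 1/12
  P(U=1) = 0 + 17/24 = 17/24
  P(U=2) = 5/24 + 0 = 5/24
Marginal P(V) (column sums):
  P(V=0) = 1/12 + 0 + 5/24 = 7/24
  P(V=1) = 0 + 17/24 + 0 = 17/24

H(U) = -[(1/12)·log₂(1/12) + (17/24)·log₂(17/24) + (5/24)·log₂(5/24)]
  = 0.2987 + 0.3524 + 0.4715
  = 1.1226 bits
H(V) = -[(7/24)·log₂(7/24) + (17/24)·log₂(17/24)]
  = 0.5185 + 0.3524
  = 0.8709 bits
H(U,V) = -[(1/12)·log₂(1/12) + (17/24)·log₂(17/24) + (5/24)·log₂(5/24)]
  = 0.2987 + 0.3524 + 0.4715
  = 1.1226 bits

I(U;V) = H(U) + H(V) - H(U,V)
  = 1.1226 + 0.8709 - 1.1226
  = 0.8709 bits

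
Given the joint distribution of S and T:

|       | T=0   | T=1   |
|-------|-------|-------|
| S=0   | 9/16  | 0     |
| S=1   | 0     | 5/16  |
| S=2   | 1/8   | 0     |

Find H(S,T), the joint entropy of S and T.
H(S,T) = -Σ P(S,T) log₂ P(S,T), summed over the non-zero cells:
H(S,T) = -[(9/16)·log₂(9/16) + (5/16)·log₂(5/16) + (1/8)·log₂(1/8)]
  = 0.4669 + 0.5244 + 0.3750
  = 1.3663 bits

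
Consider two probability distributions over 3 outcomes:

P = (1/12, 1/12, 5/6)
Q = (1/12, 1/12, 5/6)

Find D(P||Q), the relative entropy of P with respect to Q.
D(P||Q) = Σ P(i) log₂(P(i)/Q(i))
  i=0: (1/12) × log₂((1/12)/(1/12)) = (1/12) × log₂(1) = 0.0000
  i=1: (1/12) × log₂((1/12)/(1/12)) = (1/12) × log₂(1) = 0.0000
  i=2: (5/6) × log₂((5/6)/(5/6)) = (5/6) × log₂(1) = 0.0000
D(P||Q) = 0.0000 + 0.0000 + 0.0000
  = 0.0000 bits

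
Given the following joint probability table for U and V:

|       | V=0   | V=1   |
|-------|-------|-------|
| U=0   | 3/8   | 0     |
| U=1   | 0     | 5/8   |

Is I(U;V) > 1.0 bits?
Marginal P(U) (row sums):
  P(U=0) = 3/8 + 0 = 3/8
  P(U=1) = 0 + 5/8 = 5/8
Marginal P(V) (column sums):
  P(V=0) = 3/8 + 0 = 3/8
  P(V=1) = 0 + 5/8 = 5/8

H(U) = -[(3/8)·log₂(3/8) + (5/8)·log₂(5/8)]
  = 0.5306 + 0.4238
  = 0.9544 bits
H(V) = -[(3/8)·log₂(3/8) + (5/8)·log₂(5/8)]
  = 0.5306 + 0.4238
  = 0.9544 bits
H(U,V) = -[(3/8)·log₂(3/8) + (5/8)·log₂(5/8)]
  = 0.5306 + 0.4238
  = 0.9544 bits

I(U;V) = H(U) + H(V) - H(U,V)
  = 0.9544 + 0.9544 - 0.9544
  = 0.9544 bits

No. I(U;V) = 0.9544 bits, which is ≤ 1.0 bits.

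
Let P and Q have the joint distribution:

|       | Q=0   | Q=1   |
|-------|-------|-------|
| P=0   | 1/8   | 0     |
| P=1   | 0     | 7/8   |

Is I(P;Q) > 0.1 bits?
Marginal P(P) (row sums):
  P(P=0) = 1/8 + 0 = 1/8
  P(P=1) = 0 + 7/8 = 7/8
Marginal P(Q) (column sums):
  P(Q=0) = 1/8 + 0 = 1/8
  P(Q=1) = 0 + 7/8 = 7/8

H(P) = -[(1/8)·log₂(1/8) + (7/8)·log₂(7/8)]
  = 0.3750 + 0.1686
  = 0.5436 bits
H(Q) = -[(1/8)·log₂(1/8) + (7/8)·log₂(7/8)]
  = 0.3750 + 0.1686
  = 0.5436 bits
H(P,Q) = -[(1/8)·log₂(1/8) + (7/8)·log₂(7/8)]
  = 0.3750 + 0.1686
  = 0.5436 bits

I(P;Q) = H(P) + H(Q) - H(P,Q)
  = 0.5436 + 0.5436 - 0.5436
  = 0.5436 bits

Yes. I(P;Q) = 0.5436 bits, which is > 0.1 bits.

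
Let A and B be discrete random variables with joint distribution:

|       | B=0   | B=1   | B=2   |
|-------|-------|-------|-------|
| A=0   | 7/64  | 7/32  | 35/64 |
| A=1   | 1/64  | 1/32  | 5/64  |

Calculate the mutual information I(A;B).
Marginal P(A) (row sums):
  P(A=0) = 7/64 + 7/32 + 35/64 = 7/8
  P(A=1) = 1/64 + 1/32 + 5/64 = 1/8
Marginal P(B) (column sums):
  P(B=0) = 7/64 + 1/64 = 1/8
  P(B=1) = 7/32 + 1/32 = 1/4
  P(B=2) = 35/64 + 5/64 = 5/8

H(A) = -[(7/8)·log₂(7/8) + (1/8)·log₂(1/8)]
  = 0.1686 + 0.3750
  = 0.5436 bits
H(B) = -[(1/8)·log₂(1/8) + (1/4)·log₂(1/4) + (5/8)·log₂(5/8)]
  = 0.3750 + 0.5000 + 0.4238
  = 1.2988 bits
H(A,B) = -[(7/64)·log₂(7/64) + (7/32)·log₂(7/32) + (35/64)·log₂(35/64) + (1/64)·log₂(1/64) + (1/32)·log₂(1/32) + (5/64)·log₂(5/64)]
  = 0.3492 + 0.4796 + 0.4762 + 0.0938 + 0.1563 + 0.2873
  = 1.8424 bits

I(A;B) = H(A) + H(B) - H(A,B)
  = 0.5436 + 1.2988 - 1.8424
  = 0.0000 bits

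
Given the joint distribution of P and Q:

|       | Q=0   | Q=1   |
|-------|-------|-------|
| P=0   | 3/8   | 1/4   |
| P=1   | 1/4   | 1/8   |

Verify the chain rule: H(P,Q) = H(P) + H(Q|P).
Left side:
H(P,Q) = -[(3/8)·log₂(3/8) + (1/4)·log₂(1/4) + (1/4)·log₂(1/4) + (1/8)·log₂(1/8)]
  = 0.5306 + 0.5000 + 0.5000 + 0.3750
  = 1.9056 bits

Right side:
Marginal P(P) (row sums):
  P(P=0) = 3/8 + 1/4 = 5/8
  P(P=1) = 1/4 + 1/8 = 3/8
H(P) = -[(5/8)·log₂(5/8) + (3/8)·log₂(3/8)]
  = 0.4238 + 0.5306
  = 0.9544 bits
H(Q|P) = -Σ P(P,Q)·log₂ P(Q|P), where P(Q|P) = P(P,Q) / P(P)
  (P=0,Q=0): P(Q|P) = (3/8)/(5/8) = 3/5;  -(3/8)·log₂(3/5) = 0.2764
  (P=0,Q=1): P(Q|P) = (1/4)/(5/8) = 2/5;  -(1/4)·log₂(2/5) = 0.3305
  (P=1,Q=0): P(Q|P) = (1/4)/(3/8) = 2/3;  -(1/4)·log₂(2/3) = 0.1462
  (P=1,Q=1): P(Q|P) = (1/8)/(3/8) = 1/3;  -(1/8)·log₂(1/3) = 0.1981
H(Q|P) = 0.2764 + 0.3305 + 0.1462 + 0.1981
  = 0.9512 bits
H(P) + H(Q|P) = 0.9544 + 0.9512 = 1.9056 bits

Both sides equal 1.9056 bits, so the chain rule holds ✓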